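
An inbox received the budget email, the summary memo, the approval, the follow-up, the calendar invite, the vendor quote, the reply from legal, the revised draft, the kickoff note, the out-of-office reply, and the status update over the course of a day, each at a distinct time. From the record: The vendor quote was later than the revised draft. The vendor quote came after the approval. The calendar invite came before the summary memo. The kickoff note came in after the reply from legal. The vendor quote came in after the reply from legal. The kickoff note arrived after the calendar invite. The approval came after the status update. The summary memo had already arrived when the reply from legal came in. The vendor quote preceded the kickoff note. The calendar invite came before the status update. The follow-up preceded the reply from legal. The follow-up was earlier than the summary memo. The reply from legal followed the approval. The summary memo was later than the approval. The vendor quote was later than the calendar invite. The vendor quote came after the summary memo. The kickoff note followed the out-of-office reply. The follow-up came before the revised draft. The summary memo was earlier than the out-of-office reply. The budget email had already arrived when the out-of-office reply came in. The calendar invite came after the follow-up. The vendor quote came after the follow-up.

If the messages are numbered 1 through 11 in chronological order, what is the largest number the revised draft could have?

9

The revised draft must come before the kickoff note and the vendor quote — 2 messages forced after it.
Everything else can be placed before the revised draft in some valid order, so the revised draft can sit as late as position 11 − 2 = 9.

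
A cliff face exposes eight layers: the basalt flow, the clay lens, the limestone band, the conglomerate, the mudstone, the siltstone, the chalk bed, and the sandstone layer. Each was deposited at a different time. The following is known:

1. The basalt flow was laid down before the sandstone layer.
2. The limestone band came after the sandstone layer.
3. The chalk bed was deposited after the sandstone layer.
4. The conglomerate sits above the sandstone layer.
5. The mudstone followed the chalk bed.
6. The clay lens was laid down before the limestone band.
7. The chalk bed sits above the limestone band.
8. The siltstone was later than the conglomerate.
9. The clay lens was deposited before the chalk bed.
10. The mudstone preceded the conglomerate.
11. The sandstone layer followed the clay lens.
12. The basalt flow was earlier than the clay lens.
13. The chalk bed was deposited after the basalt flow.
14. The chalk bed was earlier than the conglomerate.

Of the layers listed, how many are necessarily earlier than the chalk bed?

4

Directly stated before the chalk bed: the basalt flow, the clay lens, the limestone band, and the sandstone layer.
No chain forces the mudstone (or any of the others) ahead of the chalk bed.
That's the basalt flow, the clay lens, the limestone band, and the sandstone layer — 4 in all.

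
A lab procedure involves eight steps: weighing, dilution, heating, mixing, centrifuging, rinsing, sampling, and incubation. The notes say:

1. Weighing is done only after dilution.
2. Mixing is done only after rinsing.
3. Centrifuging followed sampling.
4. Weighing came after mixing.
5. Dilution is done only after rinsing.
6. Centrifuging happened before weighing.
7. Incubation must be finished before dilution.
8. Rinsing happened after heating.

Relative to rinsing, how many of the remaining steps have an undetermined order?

Forced before rinsing: heating; forced after rinsing: dilution, mixing, and weighing.
That leaves centrifuging, incubation, and sampling with no forced order relative to rinsing — 3.

3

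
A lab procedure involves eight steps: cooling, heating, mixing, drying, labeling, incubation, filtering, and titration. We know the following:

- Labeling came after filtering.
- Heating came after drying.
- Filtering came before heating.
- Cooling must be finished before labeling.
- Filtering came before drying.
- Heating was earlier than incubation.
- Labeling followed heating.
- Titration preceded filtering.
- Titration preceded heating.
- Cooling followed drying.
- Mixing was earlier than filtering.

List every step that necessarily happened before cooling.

drying, filtering, mixing, titration

Directly stated before cooling: drying.
Filtering reaches cooling via filtering → drying → cooling.
Mixing reaches cooling via mixing → filtering → drying → cooling.
Titration reaches cooling via titration → filtering → drying → cooling.
No chain forces heating (or any of the others) ahead of cooling.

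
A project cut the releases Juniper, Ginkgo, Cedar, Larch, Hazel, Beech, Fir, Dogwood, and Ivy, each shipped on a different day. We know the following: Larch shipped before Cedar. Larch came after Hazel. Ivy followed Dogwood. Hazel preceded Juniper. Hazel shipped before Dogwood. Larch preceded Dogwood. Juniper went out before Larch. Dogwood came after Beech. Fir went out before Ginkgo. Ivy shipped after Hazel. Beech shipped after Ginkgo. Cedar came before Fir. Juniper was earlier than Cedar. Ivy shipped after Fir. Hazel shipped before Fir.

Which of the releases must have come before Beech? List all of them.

Directly stated before Beech: Ginkgo.
Cedar reaches Beech via Cedar → Fir → Ginkgo → Beech.
Fir reaches Beech via Fir → Ginkgo → Beech.
Hazel reaches Beech via Hazel → Fir → Ginkgo → Beech.
Likewise Juniper and Larch each reach Beech by chaining the stated constraints.
No chain forces Ivy (or any of the others) ahead of Beech.

Cedar, Fir, Ginkgo, Hazel, Juniper, Larch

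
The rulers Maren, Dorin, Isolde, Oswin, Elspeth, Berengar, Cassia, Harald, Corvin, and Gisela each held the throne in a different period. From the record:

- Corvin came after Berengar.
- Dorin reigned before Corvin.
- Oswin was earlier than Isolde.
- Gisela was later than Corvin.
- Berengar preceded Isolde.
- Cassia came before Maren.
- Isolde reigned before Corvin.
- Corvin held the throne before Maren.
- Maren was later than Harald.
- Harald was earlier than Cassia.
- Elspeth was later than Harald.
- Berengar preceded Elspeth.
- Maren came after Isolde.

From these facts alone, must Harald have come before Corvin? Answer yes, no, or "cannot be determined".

No chain of stated constraints runs from Harald to Corvin, and none runs from Corvin to Harald either.
So the relative order of Harald and Corvin is not fixed by the given facts.

cannot be determined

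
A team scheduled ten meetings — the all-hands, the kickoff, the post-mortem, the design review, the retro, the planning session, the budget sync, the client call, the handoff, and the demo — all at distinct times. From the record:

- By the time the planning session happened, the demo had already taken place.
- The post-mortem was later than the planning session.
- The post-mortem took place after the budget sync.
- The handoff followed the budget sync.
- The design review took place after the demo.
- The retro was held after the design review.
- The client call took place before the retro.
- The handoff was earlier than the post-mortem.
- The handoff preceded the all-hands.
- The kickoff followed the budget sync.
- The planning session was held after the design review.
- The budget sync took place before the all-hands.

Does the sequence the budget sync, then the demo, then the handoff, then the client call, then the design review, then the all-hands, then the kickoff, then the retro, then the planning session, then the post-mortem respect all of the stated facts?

Check each stated constraint against the proposed order — e.g. the demo is ahead of the planning session; the budget sync is ahead of the post-mortem. Every pair is in the required order; nothing is violated.

yes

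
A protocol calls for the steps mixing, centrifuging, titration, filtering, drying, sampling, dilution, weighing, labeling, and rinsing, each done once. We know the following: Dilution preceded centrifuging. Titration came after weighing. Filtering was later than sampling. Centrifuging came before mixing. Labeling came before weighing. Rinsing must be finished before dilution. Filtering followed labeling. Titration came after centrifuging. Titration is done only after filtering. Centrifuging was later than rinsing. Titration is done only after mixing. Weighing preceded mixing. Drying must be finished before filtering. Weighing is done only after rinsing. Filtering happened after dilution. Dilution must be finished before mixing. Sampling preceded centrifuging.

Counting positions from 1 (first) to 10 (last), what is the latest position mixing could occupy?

Mixing must come before titration — 1 step forced after it.
Everything else can be placed before mixing in some valid order, so mixing can sit as late as position 10 − 1 = 9.

9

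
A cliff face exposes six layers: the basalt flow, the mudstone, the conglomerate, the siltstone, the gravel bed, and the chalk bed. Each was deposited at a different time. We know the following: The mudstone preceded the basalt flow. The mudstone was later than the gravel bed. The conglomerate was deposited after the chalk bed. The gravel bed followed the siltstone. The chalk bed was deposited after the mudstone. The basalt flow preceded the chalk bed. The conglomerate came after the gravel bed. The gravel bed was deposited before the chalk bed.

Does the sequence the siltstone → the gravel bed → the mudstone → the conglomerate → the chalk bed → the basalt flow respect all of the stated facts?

no

The constraints require the chalk bed before the conglomerate, but in the proposed sequence the conglomerate appears ahead of the chalk bed. That one violation is enough.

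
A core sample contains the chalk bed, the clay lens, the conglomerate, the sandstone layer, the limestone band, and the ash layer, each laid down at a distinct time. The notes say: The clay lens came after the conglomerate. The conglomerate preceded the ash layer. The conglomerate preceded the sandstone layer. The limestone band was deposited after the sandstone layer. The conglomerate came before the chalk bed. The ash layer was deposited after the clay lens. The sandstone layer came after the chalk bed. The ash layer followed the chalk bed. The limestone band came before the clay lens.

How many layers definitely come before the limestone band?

Directly stated before the limestone band: the sandstone layer.
The chalk bed reaches the limestone band via the chalk bed → the sandstone layer → the limestone band.
The conglomerate reaches the limestone band via the conglomerate → the sandstone layer → the limestone band.
That's the chalk bed, the conglomerate, and the sandstone layer — 3 in all.

3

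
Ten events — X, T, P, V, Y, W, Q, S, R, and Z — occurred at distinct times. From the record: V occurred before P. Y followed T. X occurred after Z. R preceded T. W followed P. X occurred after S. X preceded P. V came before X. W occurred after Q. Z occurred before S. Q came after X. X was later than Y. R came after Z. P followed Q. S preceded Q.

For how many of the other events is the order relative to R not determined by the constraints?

Forced before R: Z; forced after R: P, Q, T, W, X, and Y.
That leaves S and V with no forced order relative to R — 2.

2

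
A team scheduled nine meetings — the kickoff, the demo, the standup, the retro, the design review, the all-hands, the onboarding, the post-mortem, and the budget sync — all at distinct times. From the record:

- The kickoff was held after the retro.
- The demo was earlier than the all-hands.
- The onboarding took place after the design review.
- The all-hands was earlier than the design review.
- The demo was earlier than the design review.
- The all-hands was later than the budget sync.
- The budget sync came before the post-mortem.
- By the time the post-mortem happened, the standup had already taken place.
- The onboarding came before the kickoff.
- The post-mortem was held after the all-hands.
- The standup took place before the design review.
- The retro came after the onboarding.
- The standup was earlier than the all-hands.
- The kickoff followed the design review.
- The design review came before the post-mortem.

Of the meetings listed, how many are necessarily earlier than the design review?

Directly stated before the design review: the all-hands, the demo, and the standup.
The budget sync reaches the design review via the budget sync → the all-hands → the design review.
That's the all-hands, the budget sync, the demo, and the standup — 4 in all.

4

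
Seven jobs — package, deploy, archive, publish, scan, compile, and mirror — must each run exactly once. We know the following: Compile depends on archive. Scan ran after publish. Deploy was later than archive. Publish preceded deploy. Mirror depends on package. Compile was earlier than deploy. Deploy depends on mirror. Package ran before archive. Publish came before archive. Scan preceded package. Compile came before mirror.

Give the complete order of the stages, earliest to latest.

publish, scan, package, archive, compile, mirror, deploy

The constraints fix every adjacent pair, so only one ordering works:
publish → scan → package → archive → compile → mirror → deploy.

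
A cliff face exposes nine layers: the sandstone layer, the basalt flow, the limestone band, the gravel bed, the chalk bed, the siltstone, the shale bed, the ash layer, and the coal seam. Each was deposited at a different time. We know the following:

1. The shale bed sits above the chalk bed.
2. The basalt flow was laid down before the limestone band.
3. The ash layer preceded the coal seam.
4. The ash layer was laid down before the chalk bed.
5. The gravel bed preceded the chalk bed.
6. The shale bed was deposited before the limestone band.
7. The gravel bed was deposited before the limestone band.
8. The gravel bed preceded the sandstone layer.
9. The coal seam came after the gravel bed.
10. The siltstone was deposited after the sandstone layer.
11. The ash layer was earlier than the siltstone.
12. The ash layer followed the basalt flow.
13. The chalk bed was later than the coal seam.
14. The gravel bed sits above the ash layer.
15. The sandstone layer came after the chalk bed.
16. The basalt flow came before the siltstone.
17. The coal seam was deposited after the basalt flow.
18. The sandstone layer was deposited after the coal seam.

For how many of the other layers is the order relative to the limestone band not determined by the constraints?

Forced before the limestone band: the ash layer, the basalt flow, the chalk bed, the coal seam, the gravel bed, and the shale bed.
That leaves the sandstone layer and the siltstone with no forced order relative to the limestone band — 2.

2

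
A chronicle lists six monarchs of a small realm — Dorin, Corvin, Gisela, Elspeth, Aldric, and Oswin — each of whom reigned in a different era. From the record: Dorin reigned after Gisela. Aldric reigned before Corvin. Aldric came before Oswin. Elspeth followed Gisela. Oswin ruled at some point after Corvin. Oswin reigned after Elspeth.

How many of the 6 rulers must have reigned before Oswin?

4

Directly stated before Oswin: Aldric, Corvin, and Elspeth.
Gisela reaches Oswin via Gisela → Elspeth → Oswin.
No chain forces Dorin ahead of Oswin.
That's Aldric, Corvin, Elspeth, and Gisela — 4 in all.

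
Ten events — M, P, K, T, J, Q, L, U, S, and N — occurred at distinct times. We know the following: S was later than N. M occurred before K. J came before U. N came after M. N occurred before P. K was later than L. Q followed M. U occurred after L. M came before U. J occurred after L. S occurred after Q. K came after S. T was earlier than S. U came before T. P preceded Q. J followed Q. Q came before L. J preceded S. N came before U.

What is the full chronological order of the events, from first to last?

The constraints fix every adjacent pair, so only one ordering works:
M → N → P → Q → L → J → U → T → S → K.

M, N, P, Q, L, J, U, T, S, K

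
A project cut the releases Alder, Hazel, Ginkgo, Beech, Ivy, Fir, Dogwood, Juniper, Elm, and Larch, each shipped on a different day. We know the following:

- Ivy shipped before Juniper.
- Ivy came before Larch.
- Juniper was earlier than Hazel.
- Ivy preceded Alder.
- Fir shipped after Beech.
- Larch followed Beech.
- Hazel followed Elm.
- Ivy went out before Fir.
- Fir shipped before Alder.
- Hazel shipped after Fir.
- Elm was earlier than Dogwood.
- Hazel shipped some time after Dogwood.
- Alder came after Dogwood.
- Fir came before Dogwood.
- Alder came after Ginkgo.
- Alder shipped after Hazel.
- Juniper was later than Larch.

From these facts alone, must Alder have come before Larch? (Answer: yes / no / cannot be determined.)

no

Tracing the constraints gives Larch → Juniper → Hazel → Alder, so Larch must come before Alder.
That means Alder cannot be before Larch.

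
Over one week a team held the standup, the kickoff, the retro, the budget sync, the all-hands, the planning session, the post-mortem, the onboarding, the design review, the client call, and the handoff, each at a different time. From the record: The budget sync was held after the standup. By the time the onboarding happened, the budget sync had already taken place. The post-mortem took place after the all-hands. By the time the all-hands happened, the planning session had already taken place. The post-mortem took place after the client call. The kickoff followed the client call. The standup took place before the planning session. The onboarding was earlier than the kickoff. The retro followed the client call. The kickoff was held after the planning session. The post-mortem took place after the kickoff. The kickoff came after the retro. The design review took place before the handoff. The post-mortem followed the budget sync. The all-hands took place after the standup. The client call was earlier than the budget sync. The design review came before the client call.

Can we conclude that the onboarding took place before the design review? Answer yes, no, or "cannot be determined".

no

Tracing the constraints gives the design review → the client call → the budget sync → the onboarding, so the design review must come before the onboarding.
That means the onboarding cannot be before the design review.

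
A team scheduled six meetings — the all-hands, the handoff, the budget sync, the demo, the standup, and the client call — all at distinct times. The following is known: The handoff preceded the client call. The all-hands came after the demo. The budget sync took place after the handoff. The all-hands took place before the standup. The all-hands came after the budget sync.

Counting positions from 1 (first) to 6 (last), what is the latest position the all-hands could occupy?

5

The all-hands must come before the standup — 1 meeting forced after it.
Everything else can be placed before the all-hands in some valid order, so the all-hands can sit as late as position 6 − 1 = 5.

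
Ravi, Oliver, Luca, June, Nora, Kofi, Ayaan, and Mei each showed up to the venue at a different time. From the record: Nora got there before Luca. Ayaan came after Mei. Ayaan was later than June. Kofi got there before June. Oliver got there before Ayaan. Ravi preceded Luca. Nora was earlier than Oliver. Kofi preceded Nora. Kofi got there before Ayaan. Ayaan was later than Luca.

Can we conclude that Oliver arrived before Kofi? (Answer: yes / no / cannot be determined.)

no

Tracing the constraints gives Kofi → Nora → Oliver, so Kofi must come before Oliver.
That means Oliver cannot be before Kofi.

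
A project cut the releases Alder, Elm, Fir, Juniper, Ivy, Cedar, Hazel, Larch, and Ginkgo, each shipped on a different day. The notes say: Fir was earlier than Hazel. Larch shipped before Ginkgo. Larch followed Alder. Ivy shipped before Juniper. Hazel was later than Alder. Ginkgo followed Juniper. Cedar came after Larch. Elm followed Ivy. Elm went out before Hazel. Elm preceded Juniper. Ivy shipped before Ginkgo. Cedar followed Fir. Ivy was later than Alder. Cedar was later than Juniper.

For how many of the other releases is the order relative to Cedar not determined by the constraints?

2

Forced before Cedar: Alder, Elm, Fir, Ivy, Juniper, and Larch.
That leaves Ginkgo and Hazel with no forced order relative to Cedar — 2.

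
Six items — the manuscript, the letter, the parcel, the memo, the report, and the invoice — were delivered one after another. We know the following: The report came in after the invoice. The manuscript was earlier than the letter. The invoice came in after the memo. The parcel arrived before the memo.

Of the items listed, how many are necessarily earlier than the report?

3

Directly stated before the report: the invoice.
The memo reaches the report via the memo → the invoice → the report.
The parcel reaches the report via the parcel → the memo → the invoice → the report.
No chain forces the letter (or any of the others) ahead of the report.
That's the invoice, the memo, and the parcel — 3 in all.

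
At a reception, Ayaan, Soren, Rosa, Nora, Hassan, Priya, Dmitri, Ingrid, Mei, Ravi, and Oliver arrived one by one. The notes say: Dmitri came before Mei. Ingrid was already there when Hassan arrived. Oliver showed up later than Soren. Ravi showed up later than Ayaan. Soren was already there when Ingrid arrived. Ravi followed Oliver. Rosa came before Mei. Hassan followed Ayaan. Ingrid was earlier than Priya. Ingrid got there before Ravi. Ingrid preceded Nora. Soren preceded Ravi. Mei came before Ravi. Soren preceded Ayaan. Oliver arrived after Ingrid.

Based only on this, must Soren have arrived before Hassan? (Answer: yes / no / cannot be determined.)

Chain the constraints: Soren → Ayaan → Hassan. Each link is directly stated, so Soren comes before Hassan.

yes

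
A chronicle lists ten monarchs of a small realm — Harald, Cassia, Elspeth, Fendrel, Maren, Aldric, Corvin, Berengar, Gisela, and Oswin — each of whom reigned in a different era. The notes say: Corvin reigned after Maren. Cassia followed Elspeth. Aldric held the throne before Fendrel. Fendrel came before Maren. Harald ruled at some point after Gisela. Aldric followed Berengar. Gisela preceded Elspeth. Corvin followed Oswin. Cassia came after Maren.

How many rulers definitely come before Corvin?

Directly stated before Corvin: Maren and Oswin.
Aldric reaches Corvin via Aldric → Fendrel → Maren → Corvin.
Berengar reaches Corvin via Berengar → Aldric → Fendrel → Maren → Corvin.
Fendrel reaches Corvin via Fendrel → Maren → Corvin.
That's Aldric, Berengar, Fendrel, Maren, and Oswin — 5 in all.

5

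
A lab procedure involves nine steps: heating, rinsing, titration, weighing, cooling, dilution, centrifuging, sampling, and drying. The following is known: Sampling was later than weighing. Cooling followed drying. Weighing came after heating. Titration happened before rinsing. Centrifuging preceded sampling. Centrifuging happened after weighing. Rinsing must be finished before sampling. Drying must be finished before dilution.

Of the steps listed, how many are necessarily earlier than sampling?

5

Directly stated before sampling: centrifuging, rinsing, and weighing.
Heating reaches sampling via heating → weighing → sampling.
Titration reaches sampling via titration → rinsing → sampling.
No chain forces drying (or any of the others) ahead of sampling.
That's centrifuging, heating, rinsing, titration, and weighing — 5 in all.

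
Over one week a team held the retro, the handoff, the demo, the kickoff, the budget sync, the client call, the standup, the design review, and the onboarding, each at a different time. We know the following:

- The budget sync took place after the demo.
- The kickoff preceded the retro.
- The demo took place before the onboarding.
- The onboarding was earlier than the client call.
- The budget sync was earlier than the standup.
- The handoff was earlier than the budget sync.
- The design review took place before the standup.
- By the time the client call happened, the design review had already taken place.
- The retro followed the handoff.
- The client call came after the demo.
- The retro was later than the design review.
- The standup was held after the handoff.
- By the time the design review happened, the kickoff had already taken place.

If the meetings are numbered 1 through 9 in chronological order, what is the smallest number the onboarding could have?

The demo must come before the onboarding — 1 forced predecessor.
Nothing else is forced ahead of the onboarding, so its earliest slot is position 1 + 1 = 2.

2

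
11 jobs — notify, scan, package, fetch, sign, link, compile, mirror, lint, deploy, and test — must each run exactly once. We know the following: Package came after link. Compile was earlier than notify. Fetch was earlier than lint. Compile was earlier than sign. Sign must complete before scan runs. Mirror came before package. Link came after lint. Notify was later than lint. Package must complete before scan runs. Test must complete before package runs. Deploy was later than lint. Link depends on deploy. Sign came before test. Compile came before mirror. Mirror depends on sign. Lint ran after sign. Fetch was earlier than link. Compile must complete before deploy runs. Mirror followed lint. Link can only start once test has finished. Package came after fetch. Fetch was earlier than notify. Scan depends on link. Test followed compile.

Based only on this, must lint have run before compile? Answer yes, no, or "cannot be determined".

no

Tracing the constraints gives compile → sign → lint, so compile must come before lint.
That means lint cannot be before compile.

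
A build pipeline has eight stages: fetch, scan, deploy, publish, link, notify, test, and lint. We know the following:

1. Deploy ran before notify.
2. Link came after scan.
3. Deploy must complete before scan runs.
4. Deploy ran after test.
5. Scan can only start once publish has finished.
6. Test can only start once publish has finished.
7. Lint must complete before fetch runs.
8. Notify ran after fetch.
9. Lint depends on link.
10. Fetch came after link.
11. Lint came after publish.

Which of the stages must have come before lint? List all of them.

Directly stated before lint: link and publish.
Deploy reaches lint via deploy → scan → link → lint.
Scan reaches lint via scan → link → lint.
Test reaches lint via test → deploy → scan → link → lint.
No chain forces fetch (or any of the others) ahead of lint.

deploy, link, publish, scan, test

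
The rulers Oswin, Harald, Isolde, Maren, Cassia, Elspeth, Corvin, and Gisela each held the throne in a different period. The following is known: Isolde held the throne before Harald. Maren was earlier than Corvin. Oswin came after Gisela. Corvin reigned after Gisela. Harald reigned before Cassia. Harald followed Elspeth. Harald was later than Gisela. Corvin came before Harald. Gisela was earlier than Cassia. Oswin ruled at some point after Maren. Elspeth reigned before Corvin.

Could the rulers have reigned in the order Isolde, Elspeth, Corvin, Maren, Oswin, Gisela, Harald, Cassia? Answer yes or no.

no

The constraints require Gisela before Oswin, but in the proposed sequence Oswin appears ahead of Gisela. That one violation is enough.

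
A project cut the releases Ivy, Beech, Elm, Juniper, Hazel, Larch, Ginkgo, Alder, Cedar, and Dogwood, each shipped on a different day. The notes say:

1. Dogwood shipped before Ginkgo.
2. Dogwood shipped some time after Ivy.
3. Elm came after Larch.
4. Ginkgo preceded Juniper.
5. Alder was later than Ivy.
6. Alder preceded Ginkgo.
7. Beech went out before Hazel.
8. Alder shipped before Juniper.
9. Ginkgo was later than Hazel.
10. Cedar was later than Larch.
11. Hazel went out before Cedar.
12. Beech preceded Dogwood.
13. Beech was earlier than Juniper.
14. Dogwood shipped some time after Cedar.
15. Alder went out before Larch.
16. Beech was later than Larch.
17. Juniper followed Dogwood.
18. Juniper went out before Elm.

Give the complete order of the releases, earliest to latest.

Ivy, Alder, Larch, Beech, Hazel, Cedar, Dogwood, Ginkgo, Juniper, Elm

The constraints fix every adjacent pair, so only one ordering works:
Ivy → Alder → Larch → Beech → Hazel → Cedar → Dogwood → Ginkgo → Juniper → Elm.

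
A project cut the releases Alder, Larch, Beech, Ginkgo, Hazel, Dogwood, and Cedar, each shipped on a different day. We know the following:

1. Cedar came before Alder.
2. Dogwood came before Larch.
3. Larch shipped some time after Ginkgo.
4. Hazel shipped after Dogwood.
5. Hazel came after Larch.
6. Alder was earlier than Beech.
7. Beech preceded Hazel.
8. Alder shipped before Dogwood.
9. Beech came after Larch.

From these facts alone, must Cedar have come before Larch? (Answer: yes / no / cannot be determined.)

Chain the constraints: Cedar → Alder → Dogwood → Larch. Each link is directly stated, so Cedar comes before Larch.

yes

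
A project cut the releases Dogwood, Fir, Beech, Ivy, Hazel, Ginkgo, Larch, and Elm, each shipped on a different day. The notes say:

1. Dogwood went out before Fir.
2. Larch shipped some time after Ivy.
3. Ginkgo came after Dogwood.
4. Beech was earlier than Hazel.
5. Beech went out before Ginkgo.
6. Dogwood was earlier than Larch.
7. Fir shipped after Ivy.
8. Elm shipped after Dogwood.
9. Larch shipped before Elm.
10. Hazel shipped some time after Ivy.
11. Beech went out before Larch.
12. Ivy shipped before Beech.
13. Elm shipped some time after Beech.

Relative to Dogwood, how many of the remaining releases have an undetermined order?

3

Forced after Dogwood: Elm, Fir, Ginkgo, and Larch.
That leaves Beech, Hazel, and Ivy with no forced order relative to Dogwood — 3.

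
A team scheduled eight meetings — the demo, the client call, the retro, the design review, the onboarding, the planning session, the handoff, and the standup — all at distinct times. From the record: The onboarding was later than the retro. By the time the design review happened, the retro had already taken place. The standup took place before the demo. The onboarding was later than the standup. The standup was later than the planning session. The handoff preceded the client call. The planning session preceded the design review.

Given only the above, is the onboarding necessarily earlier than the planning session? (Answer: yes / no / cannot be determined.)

no

Tracing the constraints gives the planning session → the standup → the onboarding, so the planning session must come before the onboarding.
That means the onboarding cannot be before the planning session.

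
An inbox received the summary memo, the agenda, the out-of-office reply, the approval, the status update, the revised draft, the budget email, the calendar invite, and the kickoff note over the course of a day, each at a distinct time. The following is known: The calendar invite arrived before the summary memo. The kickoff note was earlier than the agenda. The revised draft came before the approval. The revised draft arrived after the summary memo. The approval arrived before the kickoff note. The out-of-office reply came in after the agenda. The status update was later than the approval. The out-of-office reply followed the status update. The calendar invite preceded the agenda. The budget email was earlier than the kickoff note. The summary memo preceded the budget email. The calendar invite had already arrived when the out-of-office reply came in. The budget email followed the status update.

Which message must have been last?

Every other message has a chain of constraints placing it before the out-of-office reply, so the out-of-office reply is last.

the out-of-office reply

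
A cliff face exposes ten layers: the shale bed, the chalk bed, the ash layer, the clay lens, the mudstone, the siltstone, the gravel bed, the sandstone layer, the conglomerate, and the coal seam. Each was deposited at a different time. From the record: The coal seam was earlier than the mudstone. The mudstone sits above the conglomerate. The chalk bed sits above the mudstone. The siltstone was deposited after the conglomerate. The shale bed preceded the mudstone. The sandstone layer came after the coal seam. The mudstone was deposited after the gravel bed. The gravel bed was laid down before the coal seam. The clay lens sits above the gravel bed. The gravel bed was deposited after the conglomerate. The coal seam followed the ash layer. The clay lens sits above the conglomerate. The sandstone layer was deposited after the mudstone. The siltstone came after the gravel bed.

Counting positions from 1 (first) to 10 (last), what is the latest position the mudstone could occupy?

The mudstone must come before the chalk bed and the sandstone layer — 2 layers forced after it.
Everything else can be placed before the mudstone in some valid order, so the mudstone can sit as late as position 10 − 2 = 8.

8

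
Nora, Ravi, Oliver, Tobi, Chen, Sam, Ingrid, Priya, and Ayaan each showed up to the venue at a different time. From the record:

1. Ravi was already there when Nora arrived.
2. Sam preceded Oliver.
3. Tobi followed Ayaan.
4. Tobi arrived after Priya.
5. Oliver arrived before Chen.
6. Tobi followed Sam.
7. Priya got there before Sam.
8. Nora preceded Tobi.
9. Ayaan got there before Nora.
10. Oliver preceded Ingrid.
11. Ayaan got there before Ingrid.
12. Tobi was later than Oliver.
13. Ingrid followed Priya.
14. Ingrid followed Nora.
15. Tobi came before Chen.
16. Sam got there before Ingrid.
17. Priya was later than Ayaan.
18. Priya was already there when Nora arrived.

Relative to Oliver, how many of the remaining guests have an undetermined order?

Forced before Oliver: Ayaan, Priya, and Sam; forced after Oliver: Chen, Ingrid, and Tobi.
That leaves Nora and Ravi with no forced order relative to Oliver — 2.

2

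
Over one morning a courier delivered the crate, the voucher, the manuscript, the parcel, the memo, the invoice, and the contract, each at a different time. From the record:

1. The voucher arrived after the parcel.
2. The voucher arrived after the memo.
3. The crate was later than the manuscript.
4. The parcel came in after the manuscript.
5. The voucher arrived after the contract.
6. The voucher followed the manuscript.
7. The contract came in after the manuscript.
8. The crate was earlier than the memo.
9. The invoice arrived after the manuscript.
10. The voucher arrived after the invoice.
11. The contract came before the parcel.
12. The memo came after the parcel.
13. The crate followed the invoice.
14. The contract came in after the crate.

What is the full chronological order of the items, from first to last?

the manuscript, the invoice, the crate, the contract, the parcel, the memo, the voucher

The constraints fix every adjacent pair, so only one ordering works:
the manuscript → the invoice → the crate → the contract → the parcel → the memo → the voucher.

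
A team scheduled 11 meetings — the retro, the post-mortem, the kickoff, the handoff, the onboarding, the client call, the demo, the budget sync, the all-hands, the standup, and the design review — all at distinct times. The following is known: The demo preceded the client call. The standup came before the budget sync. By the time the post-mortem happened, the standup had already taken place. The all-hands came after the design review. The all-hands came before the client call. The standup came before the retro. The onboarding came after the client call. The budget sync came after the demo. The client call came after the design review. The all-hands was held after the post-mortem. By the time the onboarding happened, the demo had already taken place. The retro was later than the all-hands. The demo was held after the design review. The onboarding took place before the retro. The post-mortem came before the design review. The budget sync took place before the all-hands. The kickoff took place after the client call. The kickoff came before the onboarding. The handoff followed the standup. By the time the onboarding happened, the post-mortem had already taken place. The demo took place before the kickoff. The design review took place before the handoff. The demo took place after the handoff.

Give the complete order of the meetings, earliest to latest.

the standup, the post-mortem, the design review, the handoff, the demo, the budget sync, the all-hands, the client call, the kickoff, the onboarding, the retro

The constraints fix every adjacent pair, so only one ordering works:
the standup → the post-mortem → the design review → the handoff → the demo → the budget sync → the all-hands → the client call → the kickoff → the onboarding → the retro.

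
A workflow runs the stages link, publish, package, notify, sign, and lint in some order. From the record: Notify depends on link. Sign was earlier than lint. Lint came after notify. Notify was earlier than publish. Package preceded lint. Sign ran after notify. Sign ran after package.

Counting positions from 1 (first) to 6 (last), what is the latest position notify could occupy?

Notify must come before lint, publish, and sign — 3 stages forced after it.
Everything else can be placed before notify in some valid order, so notify can sit as late as position 6 − 3 = 3.

3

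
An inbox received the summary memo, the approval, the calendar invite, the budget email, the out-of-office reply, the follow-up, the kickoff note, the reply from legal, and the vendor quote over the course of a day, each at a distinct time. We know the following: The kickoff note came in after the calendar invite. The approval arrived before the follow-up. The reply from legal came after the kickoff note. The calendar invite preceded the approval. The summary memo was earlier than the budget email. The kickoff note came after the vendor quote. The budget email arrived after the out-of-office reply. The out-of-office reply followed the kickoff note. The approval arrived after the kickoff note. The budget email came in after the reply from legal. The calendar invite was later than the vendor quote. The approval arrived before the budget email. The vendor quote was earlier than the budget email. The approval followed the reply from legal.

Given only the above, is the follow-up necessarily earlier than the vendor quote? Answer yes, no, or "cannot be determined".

no

Tracing the constraints gives the vendor quote → the kickoff note → the approval → the follow-up, so the vendor quote must come before the follow-up.
That means the follow-up cannot be before the vendor quote.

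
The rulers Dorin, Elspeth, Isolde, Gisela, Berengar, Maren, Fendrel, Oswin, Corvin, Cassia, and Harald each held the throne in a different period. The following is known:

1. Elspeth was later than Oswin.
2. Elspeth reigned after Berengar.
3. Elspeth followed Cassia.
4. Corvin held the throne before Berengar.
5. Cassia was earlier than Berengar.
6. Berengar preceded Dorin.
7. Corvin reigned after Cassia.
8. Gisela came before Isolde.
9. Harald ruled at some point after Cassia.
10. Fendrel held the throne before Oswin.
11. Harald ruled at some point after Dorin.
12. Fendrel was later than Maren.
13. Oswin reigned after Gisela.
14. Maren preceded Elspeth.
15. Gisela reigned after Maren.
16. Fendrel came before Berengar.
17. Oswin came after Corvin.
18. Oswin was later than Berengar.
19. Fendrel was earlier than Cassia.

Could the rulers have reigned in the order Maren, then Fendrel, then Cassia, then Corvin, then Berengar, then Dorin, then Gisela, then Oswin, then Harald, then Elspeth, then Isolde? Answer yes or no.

Check each stated constraint against the proposed order — e.g. Cassia is ahead of Elspeth; Maren is ahead of Elspeth. Every pair is in the required order; nothing is violated.

yes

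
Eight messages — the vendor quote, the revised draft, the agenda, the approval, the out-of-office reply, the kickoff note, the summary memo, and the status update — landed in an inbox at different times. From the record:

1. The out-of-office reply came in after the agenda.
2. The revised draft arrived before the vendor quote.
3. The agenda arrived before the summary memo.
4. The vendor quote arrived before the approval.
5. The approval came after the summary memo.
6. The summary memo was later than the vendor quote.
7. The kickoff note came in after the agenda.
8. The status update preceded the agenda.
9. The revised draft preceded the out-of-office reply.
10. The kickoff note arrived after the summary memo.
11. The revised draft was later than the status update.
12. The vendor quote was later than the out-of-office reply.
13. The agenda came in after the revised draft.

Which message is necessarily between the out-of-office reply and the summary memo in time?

the vendor quote

Tracing the constraints gives the out-of-office reply → the vendor quote → the summary memo, so the vendor quote sits after the out-of-office reply and before the summary memo.
No other message is forced both after the out-of-office reply and before the summary memo.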